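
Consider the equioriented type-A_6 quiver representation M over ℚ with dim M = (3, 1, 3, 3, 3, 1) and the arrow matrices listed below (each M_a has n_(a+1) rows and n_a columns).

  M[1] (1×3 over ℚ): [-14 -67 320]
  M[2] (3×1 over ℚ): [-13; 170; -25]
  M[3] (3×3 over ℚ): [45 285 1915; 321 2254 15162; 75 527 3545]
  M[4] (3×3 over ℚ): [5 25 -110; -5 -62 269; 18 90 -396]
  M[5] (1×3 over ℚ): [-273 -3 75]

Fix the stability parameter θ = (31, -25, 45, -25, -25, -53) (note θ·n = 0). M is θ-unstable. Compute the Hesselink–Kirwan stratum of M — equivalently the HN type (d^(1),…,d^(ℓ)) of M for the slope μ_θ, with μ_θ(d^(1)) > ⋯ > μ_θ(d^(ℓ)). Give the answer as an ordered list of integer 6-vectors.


Barcode: M ≅ I[1,1]^2, I[1,6], I[3,3], I[3,5], I[4,4], I[5,5]. HN layers by μ_θ (5 steps, strictly decreasing):
  μ^(1)=45; μ^(2)=31; μ^(3)=-5/3; μ^(4)=-26/3; μ^(5)=-25

((0, 0, 1, 0, 0, 0); (2, 0, 0, 0, 0, 0); (0, 0, 1, 1, 1, 0); (1, 1, 1, 1, 1, 1); (0, 0, 0, 1, 1, 0))


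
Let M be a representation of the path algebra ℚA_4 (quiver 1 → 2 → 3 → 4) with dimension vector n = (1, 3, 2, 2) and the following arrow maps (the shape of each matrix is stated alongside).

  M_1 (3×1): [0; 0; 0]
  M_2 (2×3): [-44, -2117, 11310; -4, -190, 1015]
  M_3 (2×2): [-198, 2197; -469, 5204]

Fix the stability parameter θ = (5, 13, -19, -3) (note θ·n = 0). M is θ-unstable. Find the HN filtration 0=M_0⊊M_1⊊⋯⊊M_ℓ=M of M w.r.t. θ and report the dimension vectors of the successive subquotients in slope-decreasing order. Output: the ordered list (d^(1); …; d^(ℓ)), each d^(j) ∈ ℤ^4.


Via rank(M_{q-1}∘⋯∘M_p): M ≅ I[1,1], I[2,2], I[2,4]^2.
μ_θ-semistable layers: μ^(1)=13; μ^(2)=5; μ^(3)=-3

((0, 1, 0, 0); (1, 0, 0, 0); (0, 2, 2, 2))


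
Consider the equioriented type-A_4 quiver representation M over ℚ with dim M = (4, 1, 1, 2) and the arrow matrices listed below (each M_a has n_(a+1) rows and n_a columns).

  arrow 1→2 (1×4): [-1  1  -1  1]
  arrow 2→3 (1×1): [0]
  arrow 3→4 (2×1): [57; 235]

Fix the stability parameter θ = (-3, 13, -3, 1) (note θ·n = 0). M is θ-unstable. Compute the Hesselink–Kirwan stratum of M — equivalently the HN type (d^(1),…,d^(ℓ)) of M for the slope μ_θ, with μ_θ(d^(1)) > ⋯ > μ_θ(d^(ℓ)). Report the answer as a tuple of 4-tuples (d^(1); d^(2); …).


Barcode: M ≅ I[1,1]^3, I[1,2], I[3,4], I[4,4]. HN layers by μ_θ (3 steps, strictly decreasing):
  μ^(1)=13; μ^(2)=1; μ^(3)=-3

((0, 1, 0, 0); (0, 0, 0, 2); (4, 0, 1, 0))


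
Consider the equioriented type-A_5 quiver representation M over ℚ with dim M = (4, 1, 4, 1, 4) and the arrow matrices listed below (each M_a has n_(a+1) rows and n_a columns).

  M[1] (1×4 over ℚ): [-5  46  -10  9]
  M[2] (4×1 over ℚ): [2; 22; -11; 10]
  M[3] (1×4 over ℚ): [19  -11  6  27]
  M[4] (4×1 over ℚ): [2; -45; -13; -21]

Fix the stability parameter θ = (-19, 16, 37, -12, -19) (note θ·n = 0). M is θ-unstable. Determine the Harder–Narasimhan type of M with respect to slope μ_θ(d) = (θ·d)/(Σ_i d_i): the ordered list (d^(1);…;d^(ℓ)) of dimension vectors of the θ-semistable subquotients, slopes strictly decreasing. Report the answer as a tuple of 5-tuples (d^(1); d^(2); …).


Via rank(M_{q-1}∘⋯∘M_p): M ≅ I[1,1]^3, I[1,3], I[3,3]^2, I[3,5], I[5,5]^3.
μ_θ-semistable layers: μ^(1)=37; μ^(2)=16; μ^(3)=2; μ^(4)=-19

((0, 0, 3, 0, 0); (0, 1, 0, 0, 0); (0, 0, 1, 1, 1); (4, 0, 0, 0, 3))


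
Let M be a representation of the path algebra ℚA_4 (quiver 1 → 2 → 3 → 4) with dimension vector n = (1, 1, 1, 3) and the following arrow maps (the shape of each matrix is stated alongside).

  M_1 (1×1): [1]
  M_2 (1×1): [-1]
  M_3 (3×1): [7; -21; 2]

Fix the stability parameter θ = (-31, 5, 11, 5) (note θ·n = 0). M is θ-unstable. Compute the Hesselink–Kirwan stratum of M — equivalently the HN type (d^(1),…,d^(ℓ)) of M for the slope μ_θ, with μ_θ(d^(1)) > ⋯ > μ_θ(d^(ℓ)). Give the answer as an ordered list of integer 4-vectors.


Interval decomposition of M: I[1,4], I[4,4]^2.
HN type (ℓ=3): μ^(1)=8; μ^(2)=5; μ^(3)=-31

((0, 0, 1, 1); (0, 1, 0, 2); (1, 0, 0, 0))


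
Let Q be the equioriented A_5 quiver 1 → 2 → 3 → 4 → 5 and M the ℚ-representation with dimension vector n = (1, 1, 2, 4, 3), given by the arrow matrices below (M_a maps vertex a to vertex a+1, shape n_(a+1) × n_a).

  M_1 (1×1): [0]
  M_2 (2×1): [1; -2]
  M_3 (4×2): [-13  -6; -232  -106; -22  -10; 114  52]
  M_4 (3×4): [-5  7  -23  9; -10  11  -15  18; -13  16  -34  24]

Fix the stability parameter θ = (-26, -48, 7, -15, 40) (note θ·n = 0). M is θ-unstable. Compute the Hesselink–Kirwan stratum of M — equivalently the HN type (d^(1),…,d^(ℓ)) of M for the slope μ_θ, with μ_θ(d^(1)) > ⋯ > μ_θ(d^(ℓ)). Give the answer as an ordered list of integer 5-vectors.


Via rank(M_{q-1}∘⋯∘M_p): M ≅ I[1,1], I[2,5], I[3,5], I[4,4], I[4,5].
μ_θ-semistable layers: μ^(1)=40; μ^(2)=-4; μ^(3)=-15; μ^(4)=-26; μ^(5)=-48

((0, 0, 0, 0, 3); (0, 0, 2, 2, 0); (0, 0, 0, 2, 0); (1, 0, 0, 0, 0); (0, 1, 0, 0, 0))


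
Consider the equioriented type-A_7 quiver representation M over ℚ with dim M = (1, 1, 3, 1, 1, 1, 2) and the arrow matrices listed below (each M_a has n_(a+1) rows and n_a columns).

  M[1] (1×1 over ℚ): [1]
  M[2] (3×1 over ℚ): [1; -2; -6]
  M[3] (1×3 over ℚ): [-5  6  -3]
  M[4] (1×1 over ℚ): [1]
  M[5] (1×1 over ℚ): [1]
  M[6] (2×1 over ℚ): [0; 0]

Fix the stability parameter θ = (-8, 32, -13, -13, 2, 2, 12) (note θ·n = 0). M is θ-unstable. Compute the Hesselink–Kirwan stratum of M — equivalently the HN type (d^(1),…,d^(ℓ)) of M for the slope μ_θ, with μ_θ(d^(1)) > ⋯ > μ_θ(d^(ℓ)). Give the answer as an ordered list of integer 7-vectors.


Via rank(M_{q-1}∘⋯∘M_p): M ≅ I[1,6], I[3,3]^2, I[7,7]^2.
μ_θ-semistable layers: μ^(1)=12; μ^(2)=2; μ^(3)=-8; μ^(4)=-13

((0, 0, 0, 0, 0, 0, 2); (0, 1, 1, 1, 1, 1, 0); (1, 0, 0, 0, 0, 0, 0); (0, 0, 2, 0, 0, 0, 0))


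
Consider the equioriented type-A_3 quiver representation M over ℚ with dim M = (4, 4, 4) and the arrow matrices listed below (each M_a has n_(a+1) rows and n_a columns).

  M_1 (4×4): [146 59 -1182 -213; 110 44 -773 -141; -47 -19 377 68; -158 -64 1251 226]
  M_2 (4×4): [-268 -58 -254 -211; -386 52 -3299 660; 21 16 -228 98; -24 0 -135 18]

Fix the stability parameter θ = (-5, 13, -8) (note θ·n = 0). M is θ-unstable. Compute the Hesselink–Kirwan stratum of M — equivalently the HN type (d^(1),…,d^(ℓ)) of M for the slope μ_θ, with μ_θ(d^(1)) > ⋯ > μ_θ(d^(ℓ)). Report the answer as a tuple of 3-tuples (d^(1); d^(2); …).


Interval decomposition of M: I[1,2], I[1,3]^3, I[3,3].
HN type (ℓ=4): μ^(1)=13; μ^(2)=5/2; μ^(3)=-5; μ^(4)=-8

((0, 1, 0); (0, 3, 3); (4, 0, 0); (0, 0, 1))


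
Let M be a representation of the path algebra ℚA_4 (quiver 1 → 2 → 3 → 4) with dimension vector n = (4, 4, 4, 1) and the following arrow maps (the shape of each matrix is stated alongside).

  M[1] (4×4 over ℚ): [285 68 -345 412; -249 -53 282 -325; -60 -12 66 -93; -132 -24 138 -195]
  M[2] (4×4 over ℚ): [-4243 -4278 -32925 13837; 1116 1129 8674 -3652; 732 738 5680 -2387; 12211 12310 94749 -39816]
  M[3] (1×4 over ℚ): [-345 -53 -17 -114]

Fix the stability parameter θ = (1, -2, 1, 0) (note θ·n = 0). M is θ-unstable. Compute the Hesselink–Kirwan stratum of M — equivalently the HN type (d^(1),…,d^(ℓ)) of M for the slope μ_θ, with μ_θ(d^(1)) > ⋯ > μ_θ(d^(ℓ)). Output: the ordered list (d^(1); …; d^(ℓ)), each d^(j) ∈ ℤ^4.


Barcode: M ≅ I[1,1], I[1,3]^2, I[1,4], I[2,2], I[3,3]. HN layers by μ_θ (4 steps, strictly decreasing):
  μ^(1)=1; μ^(2)=1/2; μ^(3)=-1/2; μ^(4)=-2

((1, 0, 3, 0); (0, 0, 1, 1); (3, 3, 0, 0); (0, 1, 0, 0))


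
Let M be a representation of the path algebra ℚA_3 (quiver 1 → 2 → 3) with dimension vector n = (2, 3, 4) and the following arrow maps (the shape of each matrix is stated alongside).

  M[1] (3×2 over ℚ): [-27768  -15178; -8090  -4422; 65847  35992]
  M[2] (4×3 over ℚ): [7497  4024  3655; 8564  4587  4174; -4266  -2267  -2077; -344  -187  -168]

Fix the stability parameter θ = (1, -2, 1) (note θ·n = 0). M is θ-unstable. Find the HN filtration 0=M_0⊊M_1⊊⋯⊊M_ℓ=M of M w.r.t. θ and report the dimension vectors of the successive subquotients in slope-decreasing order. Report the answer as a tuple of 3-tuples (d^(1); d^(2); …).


Barcode: M ≅ I[1,3]^2, I[2,3], I[3,3]. HN layers by μ_θ (3 steps, strictly decreasing):
  μ^(1)=1; μ^(2)=-1/2; μ^(3)=-2

((0, 0, 4); (2, 2, 0); (0, 1, 0))


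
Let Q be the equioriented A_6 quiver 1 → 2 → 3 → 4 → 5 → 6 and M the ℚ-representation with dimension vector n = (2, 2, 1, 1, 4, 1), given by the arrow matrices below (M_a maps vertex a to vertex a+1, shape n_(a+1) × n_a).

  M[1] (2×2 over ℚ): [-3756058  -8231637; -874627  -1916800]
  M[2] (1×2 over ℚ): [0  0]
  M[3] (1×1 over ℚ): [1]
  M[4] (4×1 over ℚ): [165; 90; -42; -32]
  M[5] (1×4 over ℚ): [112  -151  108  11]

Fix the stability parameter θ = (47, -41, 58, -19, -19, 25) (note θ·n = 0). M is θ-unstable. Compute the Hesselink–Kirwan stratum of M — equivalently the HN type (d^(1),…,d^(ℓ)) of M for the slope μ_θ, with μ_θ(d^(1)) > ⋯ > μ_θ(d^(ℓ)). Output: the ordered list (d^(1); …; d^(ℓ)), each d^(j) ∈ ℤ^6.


Barcode: M ≅ I[1,2]^2, I[3,6], I[5,5]^3. HN layers by μ_θ (4 steps, strictly decreasing):
  μ^(1)=25; μ^(2)=20/3; μ^(3)=3; μ^(4)=-19

((0, 0, 0, 0, 0, 1); (0, 0, 1, 1, 1, 0); (2, 2, 0, 0, 0, 0); (0, 0, 0, 0, 3, 0))


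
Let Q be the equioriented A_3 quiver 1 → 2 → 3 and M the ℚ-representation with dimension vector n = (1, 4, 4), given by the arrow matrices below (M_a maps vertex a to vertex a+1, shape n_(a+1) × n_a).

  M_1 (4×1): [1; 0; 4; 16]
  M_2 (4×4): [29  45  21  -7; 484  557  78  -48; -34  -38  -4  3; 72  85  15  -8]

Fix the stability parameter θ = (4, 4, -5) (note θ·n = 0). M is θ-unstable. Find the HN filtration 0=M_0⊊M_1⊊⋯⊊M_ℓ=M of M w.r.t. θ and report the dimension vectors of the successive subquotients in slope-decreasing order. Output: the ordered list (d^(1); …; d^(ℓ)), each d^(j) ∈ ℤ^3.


Via rank(M_{q-1}∘⋯∘M_p): M ≅ I[1,3], I[2,3]^3.
μ_θ-semistable layers: μ^(1)=1; μ^(2)=-1/2

((1, 1, 1); (0, 3, 3))


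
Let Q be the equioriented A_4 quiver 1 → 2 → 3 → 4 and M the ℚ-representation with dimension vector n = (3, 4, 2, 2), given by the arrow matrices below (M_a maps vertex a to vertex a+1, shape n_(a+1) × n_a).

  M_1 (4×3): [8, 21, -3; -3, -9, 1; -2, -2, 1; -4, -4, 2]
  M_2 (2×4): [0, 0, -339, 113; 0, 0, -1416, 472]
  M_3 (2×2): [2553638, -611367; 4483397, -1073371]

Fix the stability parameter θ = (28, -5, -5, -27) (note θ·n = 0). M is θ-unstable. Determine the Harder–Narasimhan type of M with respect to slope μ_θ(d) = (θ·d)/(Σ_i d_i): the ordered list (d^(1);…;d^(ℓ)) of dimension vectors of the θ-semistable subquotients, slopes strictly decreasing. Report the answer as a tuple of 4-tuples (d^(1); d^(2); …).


Barcode: M ≅ I[1,2]^2, I[1,4], I[2,2], I[3,4]. HN layers by μ_θ (4 steps, strictly decreasing):
  μ^(1)=23/2; μ^(2)=-9/4; μ^(3)=-5; μ^(4)=-16

((2, 2, 0, 0); (1, 1, 1, 1); (0, 1, 0, 0); (0, 0, 1, 1))


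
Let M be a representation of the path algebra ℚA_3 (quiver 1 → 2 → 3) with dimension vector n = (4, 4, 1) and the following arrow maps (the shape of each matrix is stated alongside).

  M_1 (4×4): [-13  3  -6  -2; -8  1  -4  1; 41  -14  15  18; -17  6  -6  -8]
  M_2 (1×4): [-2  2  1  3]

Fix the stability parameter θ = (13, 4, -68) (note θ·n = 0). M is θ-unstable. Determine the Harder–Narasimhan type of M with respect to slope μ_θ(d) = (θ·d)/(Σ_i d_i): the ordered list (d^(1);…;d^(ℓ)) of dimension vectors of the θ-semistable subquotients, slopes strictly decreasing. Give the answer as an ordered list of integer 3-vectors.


Interval decomposition of M: I[1,2]^3, I[1,3].
HN type (ℓ=2): μ^(1)=17/2; μ^(2)=-17

((3, 3, 0); (1, 1, 1))


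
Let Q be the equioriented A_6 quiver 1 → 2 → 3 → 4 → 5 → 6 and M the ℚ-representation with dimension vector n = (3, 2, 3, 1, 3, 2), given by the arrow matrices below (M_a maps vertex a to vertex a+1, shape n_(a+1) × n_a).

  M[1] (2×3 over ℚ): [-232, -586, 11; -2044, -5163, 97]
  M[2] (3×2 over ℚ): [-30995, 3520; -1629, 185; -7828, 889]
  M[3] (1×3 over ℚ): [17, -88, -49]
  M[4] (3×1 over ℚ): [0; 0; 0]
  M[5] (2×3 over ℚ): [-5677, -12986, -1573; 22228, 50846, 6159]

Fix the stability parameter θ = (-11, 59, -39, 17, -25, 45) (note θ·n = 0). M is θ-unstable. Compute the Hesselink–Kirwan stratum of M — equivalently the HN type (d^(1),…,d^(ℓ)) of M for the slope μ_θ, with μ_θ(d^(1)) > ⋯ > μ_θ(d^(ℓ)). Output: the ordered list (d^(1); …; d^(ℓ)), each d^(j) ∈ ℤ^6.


Via rank(M_{q-1}∘⋯∘M_p): M ≅ I[1,1], I[1,3], I[1,4], I[3,3], I[5,5], I[5,6]^2.
μ_θ-semistable layers: μ^(1)=45; μ^(2)=17; μ^(3)=10; μ^(4)=-11; μ^(5)=-25; μ^(6)=-39

((0, 0, 0, 0, 0, 2); (0, 0, 0, 1, 0, 0); (0, 2, 2, 0, 0, 0); (3, 0, 0, 0, 0, 0); (0, 0, 0, 0, 3, 0); (0, 0, 1, 0, 0, 0))


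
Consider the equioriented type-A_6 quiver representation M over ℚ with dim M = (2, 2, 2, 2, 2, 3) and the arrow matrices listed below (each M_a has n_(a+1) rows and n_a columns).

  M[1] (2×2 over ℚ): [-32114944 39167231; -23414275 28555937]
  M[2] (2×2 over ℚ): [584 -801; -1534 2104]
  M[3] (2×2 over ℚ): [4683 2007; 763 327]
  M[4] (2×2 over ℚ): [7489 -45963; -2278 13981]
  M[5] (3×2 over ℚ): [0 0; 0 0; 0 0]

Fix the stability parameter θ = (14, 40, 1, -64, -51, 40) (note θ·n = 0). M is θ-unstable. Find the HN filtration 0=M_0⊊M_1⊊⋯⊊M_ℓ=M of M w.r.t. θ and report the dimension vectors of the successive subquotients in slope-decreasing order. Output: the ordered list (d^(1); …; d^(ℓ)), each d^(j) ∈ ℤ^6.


Barcode: M ≅ I[1,3], I[1,5], I[4,5], I[6,6]^3. HN layers by μ_θ (6 steps, strictly decreasing):
  μ^(1)=40; μ^(2)=41/2; μ^(3)=14; μ^(4)=-12; μ^(5)=-51; μ^(6)=-64

((0, 0, 0, 0, 0, 3); (0, 1, 1, 0, 0, 0); (1, 0, 0, 0, 0, 0); (1, 1, 1, 1, 1, 0); (0, 0, 0, 0, 1, 0); (0, 0, 0, 1, 0, 0))


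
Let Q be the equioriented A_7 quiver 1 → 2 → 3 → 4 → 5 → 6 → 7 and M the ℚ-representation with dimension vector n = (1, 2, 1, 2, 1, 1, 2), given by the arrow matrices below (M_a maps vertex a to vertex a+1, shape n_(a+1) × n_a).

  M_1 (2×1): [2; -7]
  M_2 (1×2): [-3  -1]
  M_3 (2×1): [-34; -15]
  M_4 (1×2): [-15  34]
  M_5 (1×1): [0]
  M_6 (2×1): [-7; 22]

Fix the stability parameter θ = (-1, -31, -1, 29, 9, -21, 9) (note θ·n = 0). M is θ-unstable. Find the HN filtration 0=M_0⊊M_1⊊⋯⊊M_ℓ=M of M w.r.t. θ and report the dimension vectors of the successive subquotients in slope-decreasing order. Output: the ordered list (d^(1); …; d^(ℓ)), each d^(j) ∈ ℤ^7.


Interval decomposition of M: I[1,4], I[2,2], I[4,5], I[6,7], I[7,7].
HN type (ℓ=7): μ^(1)=29; μ^(2)=19; μ^(3)=9; μ^(4)=-1; μ^(5)=-16; μ^(6)=-21; μ^(7)=-31

((0, 0, 0, 1, 0, 0, 0); (0, 0, 0, 1, 1, 0, 0); (0, 0, 0, 0, 0, 0, 2); (0, 0, 1, 0, 0, 0, 0); (1, 1, 0, 0, 0, 0, 0); (0, 0, 0, 0, 0, 1, 0); (0, 1, 0, 0, 0, 0, 0))


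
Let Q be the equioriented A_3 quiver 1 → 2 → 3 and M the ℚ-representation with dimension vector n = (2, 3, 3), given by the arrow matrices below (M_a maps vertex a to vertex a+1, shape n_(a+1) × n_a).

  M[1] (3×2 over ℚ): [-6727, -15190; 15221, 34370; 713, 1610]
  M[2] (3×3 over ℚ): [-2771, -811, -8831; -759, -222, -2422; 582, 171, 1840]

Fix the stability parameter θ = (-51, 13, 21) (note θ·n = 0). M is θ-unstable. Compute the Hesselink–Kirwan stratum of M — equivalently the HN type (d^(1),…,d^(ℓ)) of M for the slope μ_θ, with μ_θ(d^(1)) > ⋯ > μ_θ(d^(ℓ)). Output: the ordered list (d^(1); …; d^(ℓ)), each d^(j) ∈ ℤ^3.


Barcode: M ≅ I[1,1], I[1,3], I[2,3]^2. HN layers by μ_θ (3 steps, strictly decreasing):
  μ^(1)=21; μ^(2)=13; μ^(3)=-51

((0, 0, 3); (0, 3, 0); (2, 0, 0))


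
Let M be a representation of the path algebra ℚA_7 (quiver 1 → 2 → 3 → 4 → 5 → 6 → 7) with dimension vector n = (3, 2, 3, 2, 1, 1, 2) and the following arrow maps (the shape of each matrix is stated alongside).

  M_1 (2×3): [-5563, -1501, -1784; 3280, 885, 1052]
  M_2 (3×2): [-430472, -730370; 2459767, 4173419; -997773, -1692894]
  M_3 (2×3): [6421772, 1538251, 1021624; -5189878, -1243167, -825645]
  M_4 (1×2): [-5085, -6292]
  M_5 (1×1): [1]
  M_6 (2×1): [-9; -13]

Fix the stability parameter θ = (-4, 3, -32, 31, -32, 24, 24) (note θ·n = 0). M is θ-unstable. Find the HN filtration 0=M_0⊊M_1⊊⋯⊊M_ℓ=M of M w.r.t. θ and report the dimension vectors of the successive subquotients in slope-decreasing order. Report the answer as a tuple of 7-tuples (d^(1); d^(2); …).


Barcode: M ≅ I[1,1], I[1,4], I[1,7], I[3,3], I[7,7]. HN layers by μ_θ (6 steps, strictly decreasing):
  μ^(1)=31; μ^(2)=24; μ^(3)=-1/2; μ^(4)=-4; μ^(5)=-11; μ^(6)=-32

((0, 0, 0, 1, 0, 0, 0); (0, 0, 0, 0, 0, 1, 2); (0, 0, 0, 1, 1, 0, 0); (1, 0, 0, 0, 0, 0, 0); (2, 2, 2, 0, 0, 0, 0); (0, 0, 1, 0, 0, 0, 0))


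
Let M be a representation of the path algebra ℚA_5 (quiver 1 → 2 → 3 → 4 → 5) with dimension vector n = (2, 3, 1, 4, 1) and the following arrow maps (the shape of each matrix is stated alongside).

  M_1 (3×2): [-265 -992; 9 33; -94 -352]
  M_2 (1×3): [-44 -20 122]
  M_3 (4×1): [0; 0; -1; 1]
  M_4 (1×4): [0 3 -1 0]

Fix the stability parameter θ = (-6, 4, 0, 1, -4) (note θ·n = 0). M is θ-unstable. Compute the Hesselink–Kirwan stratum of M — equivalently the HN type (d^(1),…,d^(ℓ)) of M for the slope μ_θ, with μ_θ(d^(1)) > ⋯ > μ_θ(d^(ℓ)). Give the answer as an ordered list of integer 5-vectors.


Interval decomposition of M: I[1,2], I[1,5], I[2,2], I[4,4]^3.
HN type (ℓ=4): μ^(1)=4; μ^(2)=1; μ^(3)=1/4; μ^(4)=-6

((0, 2, 0, 0, 0); (0, 0, 0, 3, 0); (0, 1, 1, 1, 1); (2, 0, 0, 0, 0))


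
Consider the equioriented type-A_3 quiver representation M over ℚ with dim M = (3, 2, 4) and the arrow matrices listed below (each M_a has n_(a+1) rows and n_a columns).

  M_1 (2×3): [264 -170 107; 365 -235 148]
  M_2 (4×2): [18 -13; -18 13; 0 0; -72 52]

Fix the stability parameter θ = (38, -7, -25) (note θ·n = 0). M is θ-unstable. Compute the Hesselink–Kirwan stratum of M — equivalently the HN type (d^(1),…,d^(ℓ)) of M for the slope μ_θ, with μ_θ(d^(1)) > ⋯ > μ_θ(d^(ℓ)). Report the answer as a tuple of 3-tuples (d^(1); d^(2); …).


Via rank(M_{q-1}∘⋯∘M_p): M ≅ I[1,1], I[1,2], I[1,3], I[3,3]^3.
μ_θ-semistable layers: μ^(1)=38; μ^(2)=31/2; μ^(3)=2; μ^(4)=-25

((1, 0, 0); (1, 1, 0); (1, 1, 1); (0, 0, 3))


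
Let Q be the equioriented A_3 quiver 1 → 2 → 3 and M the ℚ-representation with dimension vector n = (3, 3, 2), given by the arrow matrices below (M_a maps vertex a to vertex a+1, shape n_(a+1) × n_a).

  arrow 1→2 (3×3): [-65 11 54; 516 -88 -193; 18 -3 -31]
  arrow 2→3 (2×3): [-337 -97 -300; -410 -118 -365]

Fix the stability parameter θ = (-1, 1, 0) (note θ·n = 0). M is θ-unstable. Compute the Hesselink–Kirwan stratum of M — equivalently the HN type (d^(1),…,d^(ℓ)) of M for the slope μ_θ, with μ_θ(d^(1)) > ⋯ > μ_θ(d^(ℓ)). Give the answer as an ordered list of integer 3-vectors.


Via rank(M_{q-1}∘⋯∘M_p): M ≅ I[1,2], I[1,3]^2.
μ_θ-semistable layers: μ^(1)=1; μ^(2)=1/2; μ^(3)=-1

((0, 1, 0); (0, 2, 2); (3, 0, 0))


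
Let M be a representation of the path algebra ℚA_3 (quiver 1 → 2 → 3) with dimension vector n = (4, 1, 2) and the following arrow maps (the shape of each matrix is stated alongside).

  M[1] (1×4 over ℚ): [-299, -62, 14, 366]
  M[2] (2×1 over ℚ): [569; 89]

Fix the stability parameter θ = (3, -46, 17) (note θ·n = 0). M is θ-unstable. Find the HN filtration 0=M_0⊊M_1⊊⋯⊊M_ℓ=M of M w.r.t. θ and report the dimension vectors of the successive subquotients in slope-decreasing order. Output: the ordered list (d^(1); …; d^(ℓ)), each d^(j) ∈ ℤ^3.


Barcode: M ≅ I[1,1]^3, I[1,3], I[3,3]. HN layers by μ_θ (3 steps, strictly decreasing):
  μ^(1)=17; μ^(2)=3; μ^(3)=-43/2

((0, 0, 2); (3, 0, 0); (1, 1, 0))


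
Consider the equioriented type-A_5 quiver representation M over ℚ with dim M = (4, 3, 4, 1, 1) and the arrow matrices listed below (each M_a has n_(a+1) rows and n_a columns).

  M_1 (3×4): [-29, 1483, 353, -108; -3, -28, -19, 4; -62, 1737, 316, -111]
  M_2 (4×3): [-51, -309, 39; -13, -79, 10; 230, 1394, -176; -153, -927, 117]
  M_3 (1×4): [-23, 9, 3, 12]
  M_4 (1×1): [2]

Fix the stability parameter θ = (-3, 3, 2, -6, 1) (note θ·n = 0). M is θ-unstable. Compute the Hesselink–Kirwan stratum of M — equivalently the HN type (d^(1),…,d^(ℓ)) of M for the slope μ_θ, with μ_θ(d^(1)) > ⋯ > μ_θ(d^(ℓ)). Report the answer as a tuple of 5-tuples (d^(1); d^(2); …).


Barcode: M ≅ I[1,1], I[1,2], I[1,3], I[1,5], I[3,3]^2. HN layers by μ_θ (6 steps, strictly decreasing):
  μ^(1)=3; μ^(2)=5/2; μ^(3)=2; μ^(4)=1; μ^(5)=-1/3; μ^(6)=-3

((0, 1, 0, 0, 0); (0, 1, 1, 0, 0); (0, 0, 2, 0, 0); (0, 0, 0, 0, 1); (0, 1, 1, 1, 0); (4, 0, 0, 0, 0))


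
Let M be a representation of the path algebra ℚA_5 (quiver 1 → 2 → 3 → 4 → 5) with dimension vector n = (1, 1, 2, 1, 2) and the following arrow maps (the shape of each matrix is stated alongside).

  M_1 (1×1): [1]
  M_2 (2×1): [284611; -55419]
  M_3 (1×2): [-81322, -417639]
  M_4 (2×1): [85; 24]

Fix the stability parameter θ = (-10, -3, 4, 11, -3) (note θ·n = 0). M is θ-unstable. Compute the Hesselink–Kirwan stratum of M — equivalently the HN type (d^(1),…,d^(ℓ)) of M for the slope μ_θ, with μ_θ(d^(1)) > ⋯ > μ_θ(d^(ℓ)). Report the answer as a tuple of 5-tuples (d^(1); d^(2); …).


Via rank(M_{q-1}∘⋯∘M_p): M ≅ I[1,5], I[3,3], I[5,5].
μ_θ-semistable layers: μ^(1)=4; μ^(2)=-3; μ^(3)=-10

((0, 0, 2, 1, 1); (0, 1, 0, 0, 1); (1, 0, 0, 0, 0))


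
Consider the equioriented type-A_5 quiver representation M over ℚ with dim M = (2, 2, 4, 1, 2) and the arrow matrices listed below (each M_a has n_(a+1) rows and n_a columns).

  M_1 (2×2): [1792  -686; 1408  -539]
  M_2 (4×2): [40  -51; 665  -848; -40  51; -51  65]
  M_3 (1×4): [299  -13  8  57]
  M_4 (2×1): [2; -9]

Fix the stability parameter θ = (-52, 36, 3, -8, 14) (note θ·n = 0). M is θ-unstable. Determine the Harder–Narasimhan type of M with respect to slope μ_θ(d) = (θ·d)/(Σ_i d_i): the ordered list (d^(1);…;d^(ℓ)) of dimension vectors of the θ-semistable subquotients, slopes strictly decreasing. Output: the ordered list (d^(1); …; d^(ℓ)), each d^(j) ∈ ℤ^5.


Barcode: M ≅ I[1,1], I[1,3], I[2,5], I[3,3]^2, I[5,5]. HN layers by μ_θ (5 steps, strictly decreasing):
  μ^(1)=39/2; μ^(2)=14; μ^(3)=31/3; μ^(4)=3; μ^(5)=-52

((0, 1, 1, 0, 0); (0, 0, 0, 0, 2); (0, 1, 1, 1, 0); (0, 0, 2, 0, 0); (2, 0, 0, 0, 0))


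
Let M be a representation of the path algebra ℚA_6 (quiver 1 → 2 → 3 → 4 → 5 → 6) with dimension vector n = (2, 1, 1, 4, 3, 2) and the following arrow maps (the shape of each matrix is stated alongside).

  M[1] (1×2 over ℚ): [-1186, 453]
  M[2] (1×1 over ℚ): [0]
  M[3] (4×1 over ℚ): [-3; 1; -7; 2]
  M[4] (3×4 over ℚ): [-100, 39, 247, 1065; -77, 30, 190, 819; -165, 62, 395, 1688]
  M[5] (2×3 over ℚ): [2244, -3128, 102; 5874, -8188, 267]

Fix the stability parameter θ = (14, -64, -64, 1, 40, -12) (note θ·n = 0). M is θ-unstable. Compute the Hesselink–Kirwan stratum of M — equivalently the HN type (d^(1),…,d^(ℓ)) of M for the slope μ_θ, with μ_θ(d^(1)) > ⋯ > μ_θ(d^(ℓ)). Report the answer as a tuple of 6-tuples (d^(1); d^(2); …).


Barcode: M ≅ I[1,1], I[1,2], I[3,6], I[4,4], I[4,5]^2, I[6,6]. HN layers by μ_θ (6 steps, strictly decreasing):
  μ^(1)=40; μ^(2)=14; μ^(3)=1; μ^(4)=-12; μ^(5)=-25; μ^(6)=-64

((0, 0, 0, 0, 2, 0); (1, 0, 0, 0, 1, 1); (0, 0, 0, 4, 0, 0); (0, 0, 0, 0, 0, 1); (1, 1, 0, 0, 0, 0); (0, 0, 1, 0, 0, 0))


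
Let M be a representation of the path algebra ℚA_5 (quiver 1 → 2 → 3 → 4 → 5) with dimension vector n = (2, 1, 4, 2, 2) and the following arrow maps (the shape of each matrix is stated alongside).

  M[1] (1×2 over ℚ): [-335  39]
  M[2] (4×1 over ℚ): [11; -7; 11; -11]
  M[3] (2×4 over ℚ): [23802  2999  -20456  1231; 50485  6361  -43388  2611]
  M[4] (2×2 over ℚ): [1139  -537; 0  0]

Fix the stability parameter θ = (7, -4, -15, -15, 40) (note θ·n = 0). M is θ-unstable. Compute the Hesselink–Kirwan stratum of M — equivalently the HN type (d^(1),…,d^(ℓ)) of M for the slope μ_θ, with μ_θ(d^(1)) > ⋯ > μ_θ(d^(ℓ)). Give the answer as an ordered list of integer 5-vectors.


Via rank(M_{q-1}∘⋯∘M_p): M ≅ I[1,1], I[1,5], I[3,3]^2, I[3,4], I[5,5].
μ_θ-semistable layers: μ^(1)=40; μ^(2)=7; μ^(3)=-27/4; μ^(4)=-15

((0, 0, 0, 0, 2); (1, 0, 0, 0, 0); (1, 1, 1, 1, 0); (0, 0, 3, 1, 0))


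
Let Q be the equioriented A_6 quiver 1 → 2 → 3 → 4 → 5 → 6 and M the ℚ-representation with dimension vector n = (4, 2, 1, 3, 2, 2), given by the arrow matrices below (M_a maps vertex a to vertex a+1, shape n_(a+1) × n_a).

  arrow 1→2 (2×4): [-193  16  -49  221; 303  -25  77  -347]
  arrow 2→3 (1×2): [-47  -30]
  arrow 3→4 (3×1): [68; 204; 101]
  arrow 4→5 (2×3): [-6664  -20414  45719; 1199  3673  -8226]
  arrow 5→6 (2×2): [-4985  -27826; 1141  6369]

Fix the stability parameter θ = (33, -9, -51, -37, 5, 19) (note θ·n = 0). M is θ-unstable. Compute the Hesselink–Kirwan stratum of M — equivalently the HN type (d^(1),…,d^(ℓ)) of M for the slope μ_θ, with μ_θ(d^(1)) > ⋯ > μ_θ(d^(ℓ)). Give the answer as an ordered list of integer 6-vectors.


Via rank(M_{q-1}∘⋯∘M_p): M ≅ I[1,1]^2, I[1,2], I[1,6], I[4,4], I[4,6].
μ_θ-semistable layers: μ^(1)=33; μ^(2)=19; μ^(3)=12; μ^(4)=5; μ^(5)=-16; μ^(6)=-37

((2, 0, 0, 0, 0, 0); (0, 0, 0, 0, 0, 2); (1, 1, 0, 0, 0, 0); (0, 0, 0, 0, 2, 0); (1, 1, 1, 1, 0, 0); (0, 0, 0, 2, 0, 0))


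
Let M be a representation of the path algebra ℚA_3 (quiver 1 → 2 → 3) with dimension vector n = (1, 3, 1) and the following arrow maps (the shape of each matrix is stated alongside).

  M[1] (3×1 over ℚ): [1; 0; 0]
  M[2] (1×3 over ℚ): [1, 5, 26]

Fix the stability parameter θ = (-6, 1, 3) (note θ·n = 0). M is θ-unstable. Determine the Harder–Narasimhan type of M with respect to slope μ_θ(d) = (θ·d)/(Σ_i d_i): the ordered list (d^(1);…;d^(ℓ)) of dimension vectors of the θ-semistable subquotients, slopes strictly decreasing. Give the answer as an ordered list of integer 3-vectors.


Interval decomposition of M: I[1,3], I[2,2]^2.
HN type (ℓ=3): μ^(1)=3; μ^(2)=1; μ^(3)=-6

((0, 0, 1); (0, 3, 0); (1, 0, 0))


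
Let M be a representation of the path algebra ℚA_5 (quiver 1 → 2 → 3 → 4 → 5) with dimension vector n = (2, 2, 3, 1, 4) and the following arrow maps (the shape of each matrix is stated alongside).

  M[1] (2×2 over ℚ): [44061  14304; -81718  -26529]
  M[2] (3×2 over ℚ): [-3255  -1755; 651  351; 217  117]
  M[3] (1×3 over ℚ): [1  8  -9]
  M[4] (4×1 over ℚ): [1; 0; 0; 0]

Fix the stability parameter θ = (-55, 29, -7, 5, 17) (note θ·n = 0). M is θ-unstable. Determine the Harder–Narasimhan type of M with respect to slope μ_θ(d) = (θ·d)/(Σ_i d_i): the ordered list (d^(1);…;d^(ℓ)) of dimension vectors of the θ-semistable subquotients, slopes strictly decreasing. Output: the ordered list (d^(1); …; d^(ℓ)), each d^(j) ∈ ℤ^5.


Via rank(M_{q-1}∘⋯∘M_p): M ≅ I[1,2], I[1,3], I[3,3], I[3,5], I[5,5]^3.
μ_θ-semistable layers: μ^(1)=29; μ^(2)=17; μ^(3)=11; μ^(4)=5; μ^(5)=-7; μ^(6)=-55

((0, 1, 0, 0, 0); (0, 0, 0, 0, 4); (0, 1, 1, 0, 0); (0, 0, 0, 1, 0); (0, 0, 2, 0, 0); (2, 0, 0, 0, 0))


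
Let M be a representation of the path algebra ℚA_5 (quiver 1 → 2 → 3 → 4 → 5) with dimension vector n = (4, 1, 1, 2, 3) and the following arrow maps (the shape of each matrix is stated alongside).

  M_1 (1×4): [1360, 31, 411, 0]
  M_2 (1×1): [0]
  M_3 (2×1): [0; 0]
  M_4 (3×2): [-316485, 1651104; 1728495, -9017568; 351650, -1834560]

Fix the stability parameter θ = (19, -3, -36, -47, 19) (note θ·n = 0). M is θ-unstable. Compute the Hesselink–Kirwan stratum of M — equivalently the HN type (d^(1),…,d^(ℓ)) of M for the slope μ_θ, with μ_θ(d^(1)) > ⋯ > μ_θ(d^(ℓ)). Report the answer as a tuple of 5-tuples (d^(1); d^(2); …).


Barcode: M ≅ I[1,1]^3, I[1,2], I[3,3], I[4,4], I[4,5], I[5,5]^2. HN layers by μ_θ (4 steps, strictly decreasing):
  μ^(1)=19; μ^(2)=8; μ^(3)=-36; μ^(4)=-47

((3, 0, 0, 0, 3); (1, 1, 0, 0, 0); (0, 0, 1, 0, 0); (0, 0, 0, 2, 0))


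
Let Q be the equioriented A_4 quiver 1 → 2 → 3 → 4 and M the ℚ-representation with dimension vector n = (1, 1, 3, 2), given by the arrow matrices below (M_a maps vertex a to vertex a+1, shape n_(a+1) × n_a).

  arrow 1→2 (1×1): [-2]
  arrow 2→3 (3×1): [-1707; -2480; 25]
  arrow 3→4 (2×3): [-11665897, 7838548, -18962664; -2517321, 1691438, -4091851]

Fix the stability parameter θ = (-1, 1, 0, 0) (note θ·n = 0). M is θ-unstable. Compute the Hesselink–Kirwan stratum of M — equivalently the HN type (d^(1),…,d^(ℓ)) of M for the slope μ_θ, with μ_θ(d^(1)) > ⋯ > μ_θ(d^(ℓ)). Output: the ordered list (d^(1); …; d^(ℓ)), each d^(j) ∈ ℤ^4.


Interval decomposition of M: I[1,4], I[3,3], I[3,4].
HN type (ℓ=3): μ^(1)=1/3; μ^(2)=0; μ^(3)=-1

((0, 1, 1, 1); (0, 0, 2, 1); (1, 0, 0, 0))


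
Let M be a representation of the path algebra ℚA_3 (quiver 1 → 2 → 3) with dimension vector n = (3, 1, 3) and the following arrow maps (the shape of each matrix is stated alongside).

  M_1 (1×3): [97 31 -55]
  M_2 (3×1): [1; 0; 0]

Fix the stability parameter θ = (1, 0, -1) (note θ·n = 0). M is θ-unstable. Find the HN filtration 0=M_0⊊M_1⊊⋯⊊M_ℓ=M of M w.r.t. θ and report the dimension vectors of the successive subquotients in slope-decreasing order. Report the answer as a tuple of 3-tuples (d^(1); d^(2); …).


Barcode: M ≅ I[1,1]^2, I[1,3], I[3,3]^2. HN layers by μ_θ (3 steps, strictly decreasing):
  μ^(1)=1; μ^(2)=0; μ^(3)=-1

((2, 0, 0); (1, 1, 1); (0, 0, 2))


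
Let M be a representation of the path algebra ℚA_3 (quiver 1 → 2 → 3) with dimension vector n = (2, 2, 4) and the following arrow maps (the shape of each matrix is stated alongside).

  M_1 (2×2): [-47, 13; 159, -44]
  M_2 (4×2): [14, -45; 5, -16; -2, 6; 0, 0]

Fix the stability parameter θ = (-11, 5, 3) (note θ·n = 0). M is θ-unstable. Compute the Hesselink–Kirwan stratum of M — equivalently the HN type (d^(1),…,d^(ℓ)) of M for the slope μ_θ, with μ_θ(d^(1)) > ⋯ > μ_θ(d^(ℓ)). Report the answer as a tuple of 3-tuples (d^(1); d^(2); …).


Barcode: M ≅ I[1,3]^2, I[3,3]^2. HN layers by μ_θ (3 steps, strictly decreasing):
  μ^(1)=4; μ^(2)=3; μ^(3)=-11

((0, 2, 2); (0, 0, 2); (2, 0, 0))


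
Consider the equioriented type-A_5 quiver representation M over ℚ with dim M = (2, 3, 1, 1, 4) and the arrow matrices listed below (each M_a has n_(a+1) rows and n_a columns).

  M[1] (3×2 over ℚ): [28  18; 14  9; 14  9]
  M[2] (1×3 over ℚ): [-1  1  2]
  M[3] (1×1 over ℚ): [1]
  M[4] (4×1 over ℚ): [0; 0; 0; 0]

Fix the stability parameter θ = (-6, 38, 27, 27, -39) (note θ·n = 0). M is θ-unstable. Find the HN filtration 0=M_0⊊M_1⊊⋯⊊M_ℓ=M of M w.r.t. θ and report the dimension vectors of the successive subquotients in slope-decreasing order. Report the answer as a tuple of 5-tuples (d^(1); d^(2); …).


Interval decomposition of M: I[1,1], I[1,4], I[2,2]^2, I[5,5]^4.
HN type (ℓ=4): μ^(1)=38; μ^(2)=92/3; μ^(3)=-6; μ^(4)=-39

((0, 2, 0, 0, 0); (0, 1, 1, 1, 0); (2, 0, 0, 0, 0); (0, 0, 0, 0, 4))


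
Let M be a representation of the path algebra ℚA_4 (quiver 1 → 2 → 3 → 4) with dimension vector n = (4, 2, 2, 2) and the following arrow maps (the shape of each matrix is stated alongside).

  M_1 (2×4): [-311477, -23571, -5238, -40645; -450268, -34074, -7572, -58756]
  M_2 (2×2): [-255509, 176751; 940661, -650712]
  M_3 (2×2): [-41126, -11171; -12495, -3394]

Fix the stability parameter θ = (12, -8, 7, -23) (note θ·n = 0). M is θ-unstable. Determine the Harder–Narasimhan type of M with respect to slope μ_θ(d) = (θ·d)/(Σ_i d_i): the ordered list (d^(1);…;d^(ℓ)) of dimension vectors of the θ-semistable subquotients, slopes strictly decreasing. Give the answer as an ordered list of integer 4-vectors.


Via rank(M_{q-1}∘⋯∘M_p): M ≅ I[1,1]^2, I[1,4]^2.
μ_θ-semistable layers: μ^(1)=12; μ^(2)=-3

((2, 0, 0, 0); (2, 2, 2, 2))


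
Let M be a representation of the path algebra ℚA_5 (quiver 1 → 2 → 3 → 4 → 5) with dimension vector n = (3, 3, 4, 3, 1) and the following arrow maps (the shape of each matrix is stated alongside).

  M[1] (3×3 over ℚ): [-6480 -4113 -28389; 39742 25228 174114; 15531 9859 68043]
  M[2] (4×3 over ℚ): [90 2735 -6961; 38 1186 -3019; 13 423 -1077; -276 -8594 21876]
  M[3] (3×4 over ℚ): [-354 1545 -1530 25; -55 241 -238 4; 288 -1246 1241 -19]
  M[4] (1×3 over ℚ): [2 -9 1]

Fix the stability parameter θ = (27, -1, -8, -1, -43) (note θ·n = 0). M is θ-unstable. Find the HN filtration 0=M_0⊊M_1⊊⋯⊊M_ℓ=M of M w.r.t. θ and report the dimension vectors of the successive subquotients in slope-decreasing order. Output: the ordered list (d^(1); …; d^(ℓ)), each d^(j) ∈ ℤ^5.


Via rank(M_{q-1}∘⋯∘M_p): M ≅ I[1,4]^2, I[1,5], I[3,3].
μ_θ-semistable layers: μ^(1)=17/4; μ^(2)=-26/5; μ^(3)=-8

((2, 2, 2, 2, 0); (1, 1, 1, 1, 1); (0, 0, 1, 0, 0))


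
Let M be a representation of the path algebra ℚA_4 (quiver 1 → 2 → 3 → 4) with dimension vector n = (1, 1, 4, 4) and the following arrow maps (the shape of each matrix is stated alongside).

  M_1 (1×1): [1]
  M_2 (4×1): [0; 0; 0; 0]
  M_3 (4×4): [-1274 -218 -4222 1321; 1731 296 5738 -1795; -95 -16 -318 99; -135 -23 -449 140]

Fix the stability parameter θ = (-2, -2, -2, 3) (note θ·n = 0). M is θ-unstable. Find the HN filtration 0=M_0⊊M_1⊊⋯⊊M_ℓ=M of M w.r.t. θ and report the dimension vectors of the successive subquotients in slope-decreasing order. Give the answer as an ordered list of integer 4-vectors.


Interval decomposition of M: I[1,2], I[3,4]^4.
HN type (ℓ=2): μ^(1)=3; μ^(2)=-2

((0, 0, 0, 4); (1, 1, 4, 0))


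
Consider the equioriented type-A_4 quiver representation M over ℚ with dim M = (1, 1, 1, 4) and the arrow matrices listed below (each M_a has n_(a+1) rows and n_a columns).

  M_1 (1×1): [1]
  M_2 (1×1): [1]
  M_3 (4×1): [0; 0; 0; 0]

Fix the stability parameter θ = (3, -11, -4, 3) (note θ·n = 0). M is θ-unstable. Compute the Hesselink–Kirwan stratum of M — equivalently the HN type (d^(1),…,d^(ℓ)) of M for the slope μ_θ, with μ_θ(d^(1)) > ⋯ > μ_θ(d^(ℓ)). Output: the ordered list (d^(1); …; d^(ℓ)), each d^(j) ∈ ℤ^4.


Interval decomposition of M: I[1,3], I[4,4]^4.
HN type (ℓ=2): μ^(1)=3; μ^(2)=-4

((0, 0, 0, 4); (1, 1, 1, 0))


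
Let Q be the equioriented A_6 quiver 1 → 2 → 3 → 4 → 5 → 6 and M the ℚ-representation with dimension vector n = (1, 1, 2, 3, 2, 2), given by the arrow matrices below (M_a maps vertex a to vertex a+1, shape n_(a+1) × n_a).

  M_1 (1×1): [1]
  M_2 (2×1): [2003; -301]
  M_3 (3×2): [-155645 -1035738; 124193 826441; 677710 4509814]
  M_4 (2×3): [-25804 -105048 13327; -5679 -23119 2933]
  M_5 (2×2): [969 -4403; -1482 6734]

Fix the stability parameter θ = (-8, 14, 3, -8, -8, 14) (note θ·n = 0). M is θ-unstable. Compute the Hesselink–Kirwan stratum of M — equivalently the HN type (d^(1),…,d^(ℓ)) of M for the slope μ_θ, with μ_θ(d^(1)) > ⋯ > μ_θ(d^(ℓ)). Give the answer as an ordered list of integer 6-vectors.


Barcode: M ≅ I[1,6], I[3,5], I[4,4], I[6,6]. HN layers by μ_θ (4 steps, strictly decreasing):
  μ^(1)=14; μ^(2)=1/4; μ^(3)=-13/3; μ^(4)=-8

((0, 0, 0, 0, 0, 2); (0, 1, 1, 1, 1, 0); (0, 0, 1, 1, 1, 0); (1, 0, 0, 1, 0, 0))


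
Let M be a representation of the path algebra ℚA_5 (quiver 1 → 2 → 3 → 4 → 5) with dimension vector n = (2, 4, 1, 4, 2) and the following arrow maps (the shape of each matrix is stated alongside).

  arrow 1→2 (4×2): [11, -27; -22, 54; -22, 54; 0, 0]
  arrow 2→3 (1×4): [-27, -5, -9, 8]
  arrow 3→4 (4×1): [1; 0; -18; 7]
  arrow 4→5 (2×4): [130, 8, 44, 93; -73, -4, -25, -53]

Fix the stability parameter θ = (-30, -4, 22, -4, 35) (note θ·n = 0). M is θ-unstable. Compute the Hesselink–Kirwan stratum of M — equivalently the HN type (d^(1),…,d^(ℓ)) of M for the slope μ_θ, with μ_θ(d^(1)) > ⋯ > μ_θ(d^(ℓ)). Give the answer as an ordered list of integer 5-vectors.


Barcode: M ≅ I[1,1], I[1,5], I[2,2]^3, I[4,4]^2, I[4,5]. HN layers by μ_θ (4 steps, strictly decreasing):
  μ^(1)=35; μ^(2)=9; μ^(3)=-4; μ^(4)=-30

((0, 0, 0, 0, 2); (0, 0, 1, 1, 0); (0, 4, 0, 3, 0); (2, 0, 0, 0, 0))


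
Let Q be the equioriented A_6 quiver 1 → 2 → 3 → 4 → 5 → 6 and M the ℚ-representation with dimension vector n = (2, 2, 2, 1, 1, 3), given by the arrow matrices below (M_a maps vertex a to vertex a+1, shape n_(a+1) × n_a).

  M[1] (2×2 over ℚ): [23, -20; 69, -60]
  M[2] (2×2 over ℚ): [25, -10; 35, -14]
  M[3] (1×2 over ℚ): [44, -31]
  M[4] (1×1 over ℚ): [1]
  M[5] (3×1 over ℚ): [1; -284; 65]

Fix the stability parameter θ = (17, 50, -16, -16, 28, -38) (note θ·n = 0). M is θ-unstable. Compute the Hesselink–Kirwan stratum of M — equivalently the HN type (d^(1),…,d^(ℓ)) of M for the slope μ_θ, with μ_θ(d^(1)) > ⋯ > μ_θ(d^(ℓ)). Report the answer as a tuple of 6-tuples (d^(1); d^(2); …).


Via rank(M_{q-1}∘⋯∘M_p): M ≅ I[1,1], I[1,6], I[2,2], I[3,3], I[6,6]^2.
μ_θ-semistable layers: μ^(1)=50; μ^(2)=17; μ^(3)=25/6; μ^(4)=-16; μ^(5)=-38

((0, 1, 0, 0, 0, 0); (1, 0, 0, 0, 0, 0); (1, 1, 1, 1, 1, 1); (0, 0, 1, 0, 0, 0); (0, 0, 0, 0, 0, 2))


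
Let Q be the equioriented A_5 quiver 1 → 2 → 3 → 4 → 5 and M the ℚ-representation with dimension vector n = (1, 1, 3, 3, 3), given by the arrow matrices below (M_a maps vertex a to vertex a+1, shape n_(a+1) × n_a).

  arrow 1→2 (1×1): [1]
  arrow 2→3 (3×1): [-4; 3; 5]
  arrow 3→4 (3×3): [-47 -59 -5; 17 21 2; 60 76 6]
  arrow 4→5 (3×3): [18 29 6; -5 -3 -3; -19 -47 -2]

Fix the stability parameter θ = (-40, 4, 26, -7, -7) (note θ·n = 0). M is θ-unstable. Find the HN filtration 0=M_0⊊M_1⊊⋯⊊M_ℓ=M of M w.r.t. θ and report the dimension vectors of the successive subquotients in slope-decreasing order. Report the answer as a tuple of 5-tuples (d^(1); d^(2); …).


Interval decomposition of M: I[1,5], I[3,3], I[3,5], I[4,5].
HN type (ℓ=4): μ^(1)=26; μ^(2)=4; μ^(3)=-7; μ^(4)=-40

((0, 0, 1, 0, 0); (0, 1, 2, 2, 2); (0, 0, 0, 1, 1); (1, 0, 0, 0, 0))


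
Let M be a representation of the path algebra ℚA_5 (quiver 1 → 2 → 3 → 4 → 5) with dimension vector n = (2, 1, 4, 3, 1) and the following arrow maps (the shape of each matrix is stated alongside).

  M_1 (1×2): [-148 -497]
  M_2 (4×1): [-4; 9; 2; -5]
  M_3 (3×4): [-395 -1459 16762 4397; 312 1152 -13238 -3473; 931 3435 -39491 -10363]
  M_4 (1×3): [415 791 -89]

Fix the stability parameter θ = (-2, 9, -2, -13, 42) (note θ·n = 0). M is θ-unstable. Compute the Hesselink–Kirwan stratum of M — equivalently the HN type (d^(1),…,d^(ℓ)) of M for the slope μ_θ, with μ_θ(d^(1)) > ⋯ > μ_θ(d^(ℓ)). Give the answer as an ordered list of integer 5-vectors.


Via rank(M_{q-1}∘⋯∘M_p): M ≅ I[1,1], I[1,5], I[3,3], I[3,4]^2.
μ_θ-semistable layers: μ^(1)=42; μ^(2)=-2; μ^(3)=-15/2

((0, 0, 0, 0, 1); (2, 1, 2, 1, 0); (0, 0, 2, 2, 0))


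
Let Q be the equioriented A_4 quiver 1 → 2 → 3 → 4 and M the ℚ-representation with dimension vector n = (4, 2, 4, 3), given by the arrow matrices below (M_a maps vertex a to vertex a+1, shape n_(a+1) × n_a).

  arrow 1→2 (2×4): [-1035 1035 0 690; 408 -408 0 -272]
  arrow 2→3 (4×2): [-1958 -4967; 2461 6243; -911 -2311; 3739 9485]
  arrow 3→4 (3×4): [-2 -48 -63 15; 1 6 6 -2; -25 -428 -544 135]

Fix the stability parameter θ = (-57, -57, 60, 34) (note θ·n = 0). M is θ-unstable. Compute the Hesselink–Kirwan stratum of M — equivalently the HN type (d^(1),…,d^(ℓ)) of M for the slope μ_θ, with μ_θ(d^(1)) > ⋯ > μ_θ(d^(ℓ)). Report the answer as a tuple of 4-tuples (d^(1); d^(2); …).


Via rank(M_{q-1}∘⋯∘M_p): M ≅ I[1,1]^3, I[1,4], I[2,4], I[3,3], I[3,4].
μ_θ-semistable layers: μ^(1)=60; μ^(2)=47; μ^(3)=-57

((0, 0, 1, 0); (0, 0, 3, 3); (4, 2, 0, 0))
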